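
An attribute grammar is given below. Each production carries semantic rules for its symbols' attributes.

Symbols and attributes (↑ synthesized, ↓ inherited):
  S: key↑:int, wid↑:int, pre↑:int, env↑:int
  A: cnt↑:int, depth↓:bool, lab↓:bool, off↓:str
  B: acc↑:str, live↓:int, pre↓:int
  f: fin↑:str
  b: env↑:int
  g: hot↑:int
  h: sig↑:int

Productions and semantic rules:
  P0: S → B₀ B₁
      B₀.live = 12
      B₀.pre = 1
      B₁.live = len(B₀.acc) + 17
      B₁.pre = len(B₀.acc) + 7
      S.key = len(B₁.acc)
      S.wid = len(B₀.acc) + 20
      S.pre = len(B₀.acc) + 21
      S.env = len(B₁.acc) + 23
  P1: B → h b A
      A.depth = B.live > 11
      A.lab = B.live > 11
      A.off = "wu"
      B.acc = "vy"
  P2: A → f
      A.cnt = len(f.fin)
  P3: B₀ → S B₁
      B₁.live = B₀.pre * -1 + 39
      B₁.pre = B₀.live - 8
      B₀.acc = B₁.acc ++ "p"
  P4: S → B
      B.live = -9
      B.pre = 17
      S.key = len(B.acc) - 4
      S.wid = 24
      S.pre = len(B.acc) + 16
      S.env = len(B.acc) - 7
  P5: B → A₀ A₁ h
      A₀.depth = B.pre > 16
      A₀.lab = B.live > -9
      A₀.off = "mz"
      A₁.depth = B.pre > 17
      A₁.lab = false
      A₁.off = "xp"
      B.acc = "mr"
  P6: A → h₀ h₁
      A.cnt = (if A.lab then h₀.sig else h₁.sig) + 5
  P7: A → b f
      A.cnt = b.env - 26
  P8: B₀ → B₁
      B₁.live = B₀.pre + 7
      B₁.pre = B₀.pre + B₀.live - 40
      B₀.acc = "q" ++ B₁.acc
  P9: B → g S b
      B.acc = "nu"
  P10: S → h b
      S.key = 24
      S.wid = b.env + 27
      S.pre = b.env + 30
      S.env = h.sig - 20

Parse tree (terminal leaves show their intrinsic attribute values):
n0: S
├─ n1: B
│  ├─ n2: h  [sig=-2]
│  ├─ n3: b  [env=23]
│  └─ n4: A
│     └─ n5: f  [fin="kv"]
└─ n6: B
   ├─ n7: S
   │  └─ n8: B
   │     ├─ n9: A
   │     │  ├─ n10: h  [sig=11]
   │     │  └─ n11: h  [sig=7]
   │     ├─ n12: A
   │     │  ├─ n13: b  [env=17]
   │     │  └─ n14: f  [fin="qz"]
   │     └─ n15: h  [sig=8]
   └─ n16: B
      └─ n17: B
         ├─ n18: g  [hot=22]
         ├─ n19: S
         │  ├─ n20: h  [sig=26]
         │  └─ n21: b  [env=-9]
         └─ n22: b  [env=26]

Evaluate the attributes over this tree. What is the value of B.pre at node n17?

1

1. n1.live = 12  [12]
2. n1.pre = 1  [1]
3. n2.sig = -2  [terminal]
4. n3.env = 23  [terminal]
5. n4.depth = true  [B.live > 11]
6. n4.lab = true  [B.live > 11]
7. n4.off = "wu"  ["wu"]
8. n5.fin = "kv"  [terminal]
9. n4.cnt = 2  [len(f.fin)]
10. n1.acc = "vy"  ["vy"]
11. n6.live = 19  [len(B₀.acc) + 17]
12. n6.pre = 9  [len(B₀.acc) + 7]
13. n8.live = -9  [-9]
14. n8.pre = 17  [17]
15. n9.depth = true  [B.pre > 16]
16. n9.lab = false  [B.live > -9]
17. n9.off = "mz"  ["mz"]
18. n10.sig = 11  [terminal]
19. n11.sig = 7  [terminal]
20. n9.cnt = 12  [(if A.lab then h₀.sig else h₁.sig) + 5]
21. n12.depth = false  [B.pre > 17]
22. n12.lab = false  [false]
23. n12.off = "xp"  ["xp"]
24. n13.env = 17  [terminal]
25. n14.fin = "qz"  [terminal]
26. n12.cnt = -9  [b.env - 26]
27. n15.sig = 8  [terminal]
28. n8.acc = "mr"  ["mr"]
29. n7.key = -2  [len(B.acc) - 4]
30. n7.wid = 24  [24]
31. n7.pre = 18  [len(B.acc) + 16]
32. n7.env = -5  [len(B.acc) - 7]
33. n16.live = 30  [B₀.pre * -1 + 39]
34. n16.pre = 11  [B₀.live - 8]
35. n17.live = 18  [B₀.pre + 7]
36. n17.pre = 1  [B₀.pre + B₀.live - 40]
37. n18.hot = 22  [terminal]
38. n20.sig = 26  [terminal]
39. n21.env = -9  [terminal]
40. n19.key = 24  [24]
41. n19.wid = 18  [b.env + 27]
42. n19.pre = 21  [b.env + 30]
43. n19.env = 6  [h.sig - 20]
44. n22.env = 26  [terminal]
45. n17.acc = "nu"  ["nu"]
46. n16.acc = "qnu"  ["q" ++ B₁.acc]
47. n6.acc = "qnup"  [B₁.acc ++ "p"]
48. n0.key = 4  [len(B₁.acc)]
49. n0.wid = 22  [len(B₀.acc) + 20]
50. n0.pre = 23  [len(B₀.acc) + 21]
51. n0.env = 27  [len(B₁.acc) + 23]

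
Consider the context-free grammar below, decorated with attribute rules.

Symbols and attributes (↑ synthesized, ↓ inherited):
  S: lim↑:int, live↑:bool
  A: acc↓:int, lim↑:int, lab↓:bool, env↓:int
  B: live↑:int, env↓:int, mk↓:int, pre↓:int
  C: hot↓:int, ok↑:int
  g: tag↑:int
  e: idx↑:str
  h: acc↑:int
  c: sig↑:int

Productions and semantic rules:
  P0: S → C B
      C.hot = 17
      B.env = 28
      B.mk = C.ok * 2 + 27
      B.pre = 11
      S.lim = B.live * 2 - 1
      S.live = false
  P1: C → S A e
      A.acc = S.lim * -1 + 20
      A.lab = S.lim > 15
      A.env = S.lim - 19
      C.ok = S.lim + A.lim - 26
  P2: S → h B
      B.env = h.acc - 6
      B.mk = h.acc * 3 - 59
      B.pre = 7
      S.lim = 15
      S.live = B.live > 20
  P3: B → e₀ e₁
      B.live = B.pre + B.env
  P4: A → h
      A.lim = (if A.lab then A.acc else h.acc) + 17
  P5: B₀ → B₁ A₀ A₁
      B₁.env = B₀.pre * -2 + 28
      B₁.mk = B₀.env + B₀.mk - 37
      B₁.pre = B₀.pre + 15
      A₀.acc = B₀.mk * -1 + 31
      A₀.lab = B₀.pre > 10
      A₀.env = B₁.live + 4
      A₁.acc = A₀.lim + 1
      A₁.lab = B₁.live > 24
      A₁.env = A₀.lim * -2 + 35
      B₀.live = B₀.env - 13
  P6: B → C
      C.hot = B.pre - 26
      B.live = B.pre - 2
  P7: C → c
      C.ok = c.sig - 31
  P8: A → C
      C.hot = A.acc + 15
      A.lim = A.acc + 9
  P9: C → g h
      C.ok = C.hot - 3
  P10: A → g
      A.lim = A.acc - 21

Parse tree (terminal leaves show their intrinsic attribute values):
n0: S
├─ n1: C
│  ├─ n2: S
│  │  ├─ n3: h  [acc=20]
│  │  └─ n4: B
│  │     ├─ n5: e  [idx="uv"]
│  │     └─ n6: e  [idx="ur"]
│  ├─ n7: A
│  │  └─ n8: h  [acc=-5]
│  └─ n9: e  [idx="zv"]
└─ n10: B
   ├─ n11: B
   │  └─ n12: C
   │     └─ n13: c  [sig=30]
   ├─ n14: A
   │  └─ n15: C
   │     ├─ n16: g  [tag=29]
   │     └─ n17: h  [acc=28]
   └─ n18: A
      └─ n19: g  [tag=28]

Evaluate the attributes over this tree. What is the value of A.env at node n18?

1. n1.hot = 17  [17]
2. n3.acc = 20  [terminal]
3. n4.env = 14  [h.acc - 6]
4. n4.mk = 1  [h.acc * 3 - 59]
5. n4.pre = 7  [7]
6. n5.idx = "uv"  [terminal]
7. n6.idx = "ur"  [terminal]
8. n4.live = 21  [B.pre + B.env]
9. n2.lim = 15  [15]
10. n2.live = true  [B.live > 20]
11. n7.acc = 5  [S.lim * -1 + 20]
12. n7.lab = false  [S.lim > 15]
13. n7.env = -4  [S.lim - 19]
14. n8.acc = -5  [terminal]
15. n7.lim = 12  [(if A.lab then A.acc else h.acc) + 17]
16. n9.idx = "zv"  [terminal]
17. n1.ok = 1  [S.lim + A.lim - 26]
18. n10.env = 28  [28]
19. n10.mk = 29  [C.ok * 2 + 27]
20. n10.pre = 11  [11]
21. n11.env = 6  [B₀.pre * -2 + 28]
22. n11.mk = 20  [B₀.env + B₀.mk - 37]
23. n11.pre = 26  [B₀.pre + 15]
24. n12.hot = 0  [B.pre - 26]
25. n13.sig = 30  [terminal]
26. n12.ok = -1  [c.sig - 31]
27. n11.live = 24  [B.pre - 2]
28. n14.acc = 2  [B₀.mk * -1 + 31]
29. n14.lab = true  [B₀.pre > 10]
30. n14.env = 28  [B₁.live + 4]
31. n15.hot = 17  [A.acc + 15]
32. n16.tag = 29  [terminal]
33. n17.acc = 28  [terminal]
34. n15.ok = 14  [C.hot - 3]
35. n14.lim = 11  [A.acc + 9]
36. n18.acc = 12  [A₀.lim + 1]
37. n18.lab = false  [B₁.live > 24]
38. n18.env = 13  [A₀.lim * -2 + 35]
39. n19.tag = 28  [terminal]
40. n18.lim = -9  [A.acc - 21]
41. n10.live = 15  [B₀.env - 13]
42. n0.lim = 29  [B.live * 2 - 1]
43. n0.live = false  [false]

13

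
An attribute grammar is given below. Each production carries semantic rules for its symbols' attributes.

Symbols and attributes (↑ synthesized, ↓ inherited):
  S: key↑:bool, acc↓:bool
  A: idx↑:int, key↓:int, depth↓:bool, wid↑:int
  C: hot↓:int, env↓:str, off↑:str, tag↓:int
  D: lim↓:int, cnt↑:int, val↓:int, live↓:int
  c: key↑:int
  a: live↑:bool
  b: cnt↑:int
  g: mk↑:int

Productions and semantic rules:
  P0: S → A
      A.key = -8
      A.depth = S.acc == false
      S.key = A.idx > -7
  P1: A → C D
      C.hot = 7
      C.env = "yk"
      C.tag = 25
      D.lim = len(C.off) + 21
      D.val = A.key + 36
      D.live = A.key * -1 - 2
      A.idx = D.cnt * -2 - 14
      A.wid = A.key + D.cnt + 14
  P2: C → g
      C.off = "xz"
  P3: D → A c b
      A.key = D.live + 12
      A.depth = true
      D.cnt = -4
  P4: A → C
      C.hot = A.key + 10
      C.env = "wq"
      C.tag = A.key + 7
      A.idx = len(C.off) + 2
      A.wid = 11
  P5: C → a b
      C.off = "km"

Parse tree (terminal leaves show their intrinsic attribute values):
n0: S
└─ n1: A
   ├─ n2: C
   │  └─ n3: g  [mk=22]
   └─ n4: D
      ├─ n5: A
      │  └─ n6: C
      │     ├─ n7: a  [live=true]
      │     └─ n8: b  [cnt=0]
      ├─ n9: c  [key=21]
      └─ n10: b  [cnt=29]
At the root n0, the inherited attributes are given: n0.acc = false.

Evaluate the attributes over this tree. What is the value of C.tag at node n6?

1. n0.acc = false  [given at root]
2. n1.key = -8  [-8]
3. n1.depth = true  [S.acc == false]
4. n2.hot = 7  [7]
5. n2.env = "yk"  ["yk"]
6. n2.tag = 25  [25]
7. n3.mk = 22  [terminal]
8. n2.off = "xz"  ["xz"]
9. n4.lim = 23  [len(C.off) + 21]
10. n4.val = 28  [A.key + 36]
11. n4.live = 6  [A.key * -1 - 2]
12. n5.key = 18  [D.live + 12]
13. n5.depth = true  [true]
14. n6.hot = 28  [A.key + 10]
15. n6.env = "wq"  ["wq"]
16. n6.tag = 25  [A.key + 7]
17. n7.live = true  [terminal]
18. n8.cnt = 0  [terminal]
19. n6.off = "km"  ["km"]
20. n5.idx = 4  [len(C.off) + 2]
21. n5.wid = 11  [11]
22. n9.key = 21  [terminal]
23. n10.cnt = 29  [terminal]
24. n4.cnt = -4  [-4]
25. n1.idx = -6  [D.cnt * -2 - 14]
26. n1.wid = 2  [A.key + D.cnt + 14]
27. n0.key = true  [A.idx > -7]

25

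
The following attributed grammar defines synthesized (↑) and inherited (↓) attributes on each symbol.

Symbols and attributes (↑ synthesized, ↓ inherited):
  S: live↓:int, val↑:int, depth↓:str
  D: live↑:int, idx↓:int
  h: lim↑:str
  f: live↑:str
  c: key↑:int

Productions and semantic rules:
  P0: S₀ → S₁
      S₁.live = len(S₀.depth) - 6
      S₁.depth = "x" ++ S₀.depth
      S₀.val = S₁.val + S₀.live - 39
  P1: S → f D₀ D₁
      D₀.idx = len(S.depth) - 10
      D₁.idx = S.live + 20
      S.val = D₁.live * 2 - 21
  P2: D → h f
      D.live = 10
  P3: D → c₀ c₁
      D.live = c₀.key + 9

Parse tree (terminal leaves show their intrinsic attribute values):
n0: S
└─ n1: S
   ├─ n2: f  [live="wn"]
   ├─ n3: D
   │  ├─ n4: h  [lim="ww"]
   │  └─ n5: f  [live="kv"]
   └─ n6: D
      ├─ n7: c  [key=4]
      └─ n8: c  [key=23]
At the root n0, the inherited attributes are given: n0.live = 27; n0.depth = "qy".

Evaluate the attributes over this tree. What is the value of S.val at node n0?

1. n0.live = 27  [given at root]
2. n0.depth = "qy"  [given at root]
3. n1.live = -4  [len(S₀.depth) - 6]
4. n1.depth = "xqy"  ["x" ++ S₀.depth]
5. n2.live = "wn"  [terminal]
6. n3.idx = -7  [len(S.depth) - 10]
7. n4.lim = "ww"  [terminal]
8. n5.live = "kv"  [terminal]
9. n3.live = 10  [10]
10. n6.idx = 16  [S.live + 20]
11. n7.key = 4  [terminal]
12. n8.key = 23  [terminal]
13. n6.live = 13  [c₀.key + 9]
14. n1.val = 5  [D₁.live * 2 - 21]
15. n0.val = -7  [S₁.val + S₀.live - 39]

-7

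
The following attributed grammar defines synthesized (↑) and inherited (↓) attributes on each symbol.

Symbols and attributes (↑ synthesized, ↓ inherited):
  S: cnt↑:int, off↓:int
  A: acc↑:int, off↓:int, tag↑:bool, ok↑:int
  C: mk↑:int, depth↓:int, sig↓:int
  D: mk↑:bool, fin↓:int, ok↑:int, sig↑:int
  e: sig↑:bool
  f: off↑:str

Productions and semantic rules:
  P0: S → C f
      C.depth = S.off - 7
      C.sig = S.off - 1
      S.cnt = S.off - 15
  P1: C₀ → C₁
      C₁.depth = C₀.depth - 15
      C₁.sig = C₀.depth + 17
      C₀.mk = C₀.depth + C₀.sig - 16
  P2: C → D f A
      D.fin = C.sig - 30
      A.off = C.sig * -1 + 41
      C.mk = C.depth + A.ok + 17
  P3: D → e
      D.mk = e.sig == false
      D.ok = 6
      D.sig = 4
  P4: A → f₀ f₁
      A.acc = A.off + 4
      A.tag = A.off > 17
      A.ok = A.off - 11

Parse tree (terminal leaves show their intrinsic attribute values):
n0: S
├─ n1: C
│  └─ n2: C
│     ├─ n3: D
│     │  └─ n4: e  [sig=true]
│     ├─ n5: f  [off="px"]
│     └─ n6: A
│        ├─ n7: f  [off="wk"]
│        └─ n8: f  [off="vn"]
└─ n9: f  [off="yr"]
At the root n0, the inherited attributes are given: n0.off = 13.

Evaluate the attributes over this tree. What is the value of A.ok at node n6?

7

1. n0.off = 13  [given at root]
2. n1.depth = 6  [S.off - 7]
3. n1.sig = 12  [S.off - 1]
4. n2.depth = -9  [C₀.depth - 15]
5. n2.sig = 23  [C₀.depth + 17]
6. n3.fin = -7  [C.sig - 30]
7. n4.sig = true  [terminal]
8. n3.mk = false  [e.sig == false]
9. n3.ok = 6  [6]
10. n3.sig = 4  [4]
11. n5.off = "px"  [terminal]
12. n6.off = 18  [C.sig * -1 + 41]
13. n7.off = "wk"  [terminal]
14. n8.off = "vn"  [terminal]
15. n6.acc = 22  [A.off + 4]
16. n6.tag = true  [A.off > 17]
17. n6.ok = 7  [A.off - 11]
18. n2.mk = 15  [C.depth + A.ok + 17]
19. n1.mk = 2  [C₀.depth + C₀.sig - 16]
20. n9.off = "yr"  [terminal]
21. n0.cnt = -2  [S.off - 15]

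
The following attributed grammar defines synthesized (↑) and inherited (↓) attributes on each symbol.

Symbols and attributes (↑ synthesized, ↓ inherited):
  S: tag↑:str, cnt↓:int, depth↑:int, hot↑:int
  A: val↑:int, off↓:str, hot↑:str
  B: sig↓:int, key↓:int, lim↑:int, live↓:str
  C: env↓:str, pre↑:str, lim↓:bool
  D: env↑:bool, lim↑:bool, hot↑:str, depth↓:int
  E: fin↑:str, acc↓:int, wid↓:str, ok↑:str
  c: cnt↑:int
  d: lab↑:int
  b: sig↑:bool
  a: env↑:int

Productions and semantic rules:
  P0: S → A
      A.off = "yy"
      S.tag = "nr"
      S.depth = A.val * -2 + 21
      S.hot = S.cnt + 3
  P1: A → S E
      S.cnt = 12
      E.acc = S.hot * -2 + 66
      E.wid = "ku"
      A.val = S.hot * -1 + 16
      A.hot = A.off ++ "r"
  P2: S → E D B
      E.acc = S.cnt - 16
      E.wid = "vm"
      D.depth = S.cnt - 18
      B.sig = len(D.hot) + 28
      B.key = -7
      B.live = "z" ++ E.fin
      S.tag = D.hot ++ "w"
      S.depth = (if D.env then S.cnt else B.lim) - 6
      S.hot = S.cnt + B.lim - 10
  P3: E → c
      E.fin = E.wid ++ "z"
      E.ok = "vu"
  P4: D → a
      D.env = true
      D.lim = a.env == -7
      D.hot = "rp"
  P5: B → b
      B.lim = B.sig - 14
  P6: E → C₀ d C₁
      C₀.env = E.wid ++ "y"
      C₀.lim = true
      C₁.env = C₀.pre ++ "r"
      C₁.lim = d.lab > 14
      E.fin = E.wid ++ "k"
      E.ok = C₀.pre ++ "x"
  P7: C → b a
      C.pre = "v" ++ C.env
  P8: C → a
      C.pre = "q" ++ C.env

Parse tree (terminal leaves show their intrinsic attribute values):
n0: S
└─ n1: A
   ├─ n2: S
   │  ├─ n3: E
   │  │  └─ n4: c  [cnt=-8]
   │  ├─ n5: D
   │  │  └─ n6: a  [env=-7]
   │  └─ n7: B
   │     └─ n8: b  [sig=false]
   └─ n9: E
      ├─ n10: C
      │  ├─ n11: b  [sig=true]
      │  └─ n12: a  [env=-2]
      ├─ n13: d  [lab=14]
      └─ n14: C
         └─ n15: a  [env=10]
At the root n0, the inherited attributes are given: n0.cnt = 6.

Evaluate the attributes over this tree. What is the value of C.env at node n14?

1. n0.cnt = 6  [given at root]
2. n1.off = "yy"  ["yy"]
3. n2.cnt = 12  [12]
4. n3.acc = -4  [S.cnt - 16]
5. n3.wid = "vm"  ["vm"]
6. n4.cnt = -8  [terminal]
7. n3.fin = "vmz"  [E.wid ++ "z"]
8. n3.ok = "vu"  ["vu"]
9. n5.depth = -6  [S.cnt - 18]
10. n6.env = -7  [terminal]
11. n5.env = true  [true]
12. n5.lim = true  [a.env == -7]
13. n5.hot = "rp"  ["rp"]
14. n7.sig = 30  [len(D.hot) + 28]
15. n7.key = -7  [-7]
16. n7.live = "zvmz"  ["z" ++ E.fin]
17. n8.sig = false  [terminal]
18. n7.lim = 16  [B.sig - 14]
19. n2.tag = "rpw"  [D.hot ++ "w"]
20. n2.depth = 6  [(if D.env then S.cnt else B.lim) - 6]
21. n2.hot = 18  [S.cnt + B.lim - 10]
22. n9.acc = 30  [S.hot * -2 + 66]
23. n9.wid = "ku"  ["ku"]
24. n10.env = "kuy"  [E.wid ++ "y"]
25. n10.lim = true  [true]
26. n11.sig = true  [terminal]
27. n12.env = -2  [terminal]
28. n10.pre = "vkuy"  ["v" ++ C.env]
29. n13.lab = 14  [terminal]
30. n14.env = "vkuyr"  [C₀.pre ++ "r"]
31. n14.lim = false  [d.lab > 14]
32. n15.env = 10  [terminal]
33. n14.pre = "qvkuyr"  ["q" ++ C.env]
34. n9.fin = "kuk"  [E.wid ++ "k"]
35. n9.ok = "vkuyx"  [C₀.pre ++ "x"]
36. n1.val = -2  [S.hot * -1 + 16]
37. n1.hot = "yyr"  [A.off ++ "r"]
38. n0.tag = "nr"  ["nr"]
39. n0.depth = 25  [A.val * -2 + 21]
40. n0.hot = 9  [S.cnt + 3]

"vkuyr"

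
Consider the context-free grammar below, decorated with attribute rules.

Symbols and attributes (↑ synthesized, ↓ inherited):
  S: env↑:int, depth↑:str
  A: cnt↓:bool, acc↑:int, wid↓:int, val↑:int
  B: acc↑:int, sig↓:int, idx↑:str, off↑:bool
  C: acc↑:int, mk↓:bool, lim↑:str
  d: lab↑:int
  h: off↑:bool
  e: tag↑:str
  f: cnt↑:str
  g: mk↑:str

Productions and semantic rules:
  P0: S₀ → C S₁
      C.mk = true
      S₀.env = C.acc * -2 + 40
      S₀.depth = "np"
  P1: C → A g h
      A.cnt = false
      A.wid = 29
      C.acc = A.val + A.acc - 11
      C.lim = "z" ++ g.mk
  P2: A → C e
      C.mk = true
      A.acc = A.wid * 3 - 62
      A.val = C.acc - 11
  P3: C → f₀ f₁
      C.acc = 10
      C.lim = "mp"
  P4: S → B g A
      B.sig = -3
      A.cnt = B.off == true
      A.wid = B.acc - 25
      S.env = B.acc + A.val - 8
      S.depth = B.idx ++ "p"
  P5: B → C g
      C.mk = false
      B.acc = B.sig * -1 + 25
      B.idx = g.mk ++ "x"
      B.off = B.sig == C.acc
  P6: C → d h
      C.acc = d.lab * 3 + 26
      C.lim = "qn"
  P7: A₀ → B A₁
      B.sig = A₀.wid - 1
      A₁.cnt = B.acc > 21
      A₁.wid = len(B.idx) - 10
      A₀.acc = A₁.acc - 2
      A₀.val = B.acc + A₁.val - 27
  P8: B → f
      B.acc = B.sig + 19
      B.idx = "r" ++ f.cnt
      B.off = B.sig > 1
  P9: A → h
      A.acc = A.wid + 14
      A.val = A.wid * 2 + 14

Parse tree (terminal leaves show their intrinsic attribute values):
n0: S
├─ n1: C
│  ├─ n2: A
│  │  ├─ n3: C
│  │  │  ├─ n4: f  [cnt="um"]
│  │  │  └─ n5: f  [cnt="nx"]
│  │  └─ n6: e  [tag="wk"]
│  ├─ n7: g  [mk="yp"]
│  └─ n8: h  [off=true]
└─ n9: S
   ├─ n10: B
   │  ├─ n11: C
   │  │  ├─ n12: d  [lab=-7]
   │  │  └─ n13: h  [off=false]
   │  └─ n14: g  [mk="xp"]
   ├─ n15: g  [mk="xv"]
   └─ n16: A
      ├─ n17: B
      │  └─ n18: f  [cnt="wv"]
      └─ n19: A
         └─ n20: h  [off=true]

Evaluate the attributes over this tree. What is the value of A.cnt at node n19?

false

1. n1.mk = true  [true]
2. n2.cnt = false  [false]
3. n2.wid = 29  [29]
4. n3.mk = true  [true]
5. n4.cnt = "um"  [terminal]
6. n5.cnt = "nx"  [terminal]
7. n3.acc = 10  [10]
8. n3.lim = "mp"  ["mp"]
9. n6.tag = "wk"  [terminal]
10. n2.acc = 25  [A.wid * 3 - 62]
11. n2.val = -1  [C.acc - 11]
12. n7.mk = "yp"  [terminal]
13. n8.off = true  [terminal]
14. n1.acc = 13  [A.val + A.acc - 11]
15. n1.lim = "zyp"  ["z" ++ g.mk]
16. n10.sig = -3  [-3]
17. n11.mk = false  [false]
18. n12.lab = -7  [terminal]
19. n13.off = false  [terminal]
20. n11.acc = 5  [d.lab * 3 + 26]
21. n11.lim = "qn"  ["qn"]
22. n14.mk = "xp"  [terminal]
23. n10.acc = 28  [B.sig * -1 + 25]
24. n10.idx = "xpx"  [g.mk ++ "x"]
25. n10.off = false  [B.sig == C.acc]
26. n15.mk = "xv"  [terminal]
27. n16.cnt = false  [B.off == true]
28. n16.wid = 3  [B.acc - 25]
29. n17.sig = 2  [A₀.wid - 1]
30. n18.cnt = "wv"  [terminal]
31. n17.acc = 21  [B.sig + 19]
32. n17.idx = "rwv"  ["r" ++ f.cnt]
33. n17.off = true  [B.sig > 1]
34. n19.cnt = false  [B.acc > 21]
35. n19.wid = -7  [len(B.idx) - 10]
36. n20.off = true  [terminal]
37. n19.acc = 7  [A.wid + 14]
38. n19.val = 0  [A.wid * 2 + 14]
39. n16.acc = 5  [A₁.acc - 2]
40. n16.val = -6  [B.acc + A₁.val - 27]
41. n9.env = 14  [B.acc + A.val - 8]
42. n9.depth = "xpxp"  [B.idx ++ "p"]
43. n0.env = 14  [C.acc * -2 + 40]
44. n0.depth = "np"  ["np"]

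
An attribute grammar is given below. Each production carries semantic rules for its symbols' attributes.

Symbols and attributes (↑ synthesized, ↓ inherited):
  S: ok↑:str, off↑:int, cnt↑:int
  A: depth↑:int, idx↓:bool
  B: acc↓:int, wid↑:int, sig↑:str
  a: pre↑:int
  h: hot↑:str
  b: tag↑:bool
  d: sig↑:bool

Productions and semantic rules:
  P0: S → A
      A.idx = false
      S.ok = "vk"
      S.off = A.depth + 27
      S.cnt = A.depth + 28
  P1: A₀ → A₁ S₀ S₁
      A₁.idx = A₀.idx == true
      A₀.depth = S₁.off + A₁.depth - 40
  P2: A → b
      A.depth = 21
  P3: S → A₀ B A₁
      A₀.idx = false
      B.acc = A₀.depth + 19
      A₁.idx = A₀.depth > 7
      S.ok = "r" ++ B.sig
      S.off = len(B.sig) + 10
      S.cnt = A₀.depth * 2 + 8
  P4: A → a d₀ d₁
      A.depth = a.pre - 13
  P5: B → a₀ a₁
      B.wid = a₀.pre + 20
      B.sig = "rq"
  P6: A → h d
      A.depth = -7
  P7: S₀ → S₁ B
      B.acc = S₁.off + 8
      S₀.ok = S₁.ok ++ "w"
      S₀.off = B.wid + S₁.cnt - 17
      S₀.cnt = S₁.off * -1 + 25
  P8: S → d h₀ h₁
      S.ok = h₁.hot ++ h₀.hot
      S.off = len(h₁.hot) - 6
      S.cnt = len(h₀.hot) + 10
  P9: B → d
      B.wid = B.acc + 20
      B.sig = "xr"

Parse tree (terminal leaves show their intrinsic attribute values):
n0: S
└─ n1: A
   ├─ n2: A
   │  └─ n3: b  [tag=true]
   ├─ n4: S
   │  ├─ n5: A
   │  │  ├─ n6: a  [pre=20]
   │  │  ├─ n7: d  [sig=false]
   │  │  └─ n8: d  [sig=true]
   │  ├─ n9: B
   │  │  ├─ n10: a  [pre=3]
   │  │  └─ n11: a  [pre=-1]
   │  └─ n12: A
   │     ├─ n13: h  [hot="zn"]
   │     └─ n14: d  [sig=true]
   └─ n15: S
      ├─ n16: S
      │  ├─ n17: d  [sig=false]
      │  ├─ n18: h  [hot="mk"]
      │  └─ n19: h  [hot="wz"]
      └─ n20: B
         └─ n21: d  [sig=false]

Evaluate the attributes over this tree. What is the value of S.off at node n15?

19

1. n1.idx = false  [false]
2. n2.idx = false  [A₀.idx == true]
3. n3.tag = true  [terminal]
4. n2.depth = 21  [21]
5. n5.idx = false  [false]
6. n6.pre = 20  [terminal]
7. n7.sig = false  [terminal]
8. n8.sig = true  [terminal]
9. n5.depth = 7  [a.pre - 13]
10. n9.acc = 26  [A₀.depth + 19]
11. n10.pre = 3  [terminal]
12. n11.pre = -1  [terminal]
13. n9.wid = 23  [a₀.pre + 20]
14. n9.sig = "rq"  ["rq"]
15. n12.idx = false  [A₀.depth > 7]
16. n13.hot = "zn"  [terminal]
17. n14.sig = true  [terminal]
18. n12.depth = -7  [-7]
19. n4.ok = "rrq"  ["r" ++ B.sig]
20. n4.off = 12  [len(B.sig) + 10]
21. n4.cnt = 22  [A₀.depth * 2 + 8]
22. n17.sig = false  [terminal]
23. n18.hot = "mk"  [terminal]
24. n19.hot = "wz"  [terminal]
25. n16.ok = "wzmk"  [h₁.hot ++ h₀.hot]
26. n16.off = -4  [len(h₁.hot) - 6]
27. n16.cnt = 12  [len(h₀.hot) + 10]
28. n20.acc = 4  [S₁.off + 8]
29. n21.sig = false  [terminal]
30. n20.wid = 24  [B.acc + 20]
31. n20.sig = "xr"  ["xr"]
32. n15.ok = "wzmkw"  [S₁.ok ++ "w"]
33. n15.off = 19  [B.wid + S₁.cnt - 17]
34. n15.cnt = 29  [S₁.off * -1 + 25]
35. n1.depth = 0  [S₁.off + A₁.depth - 40]
36. n0.ok = "vk"  ["vk"]
37. n0.off = 27  [A.depth + 27]
38. n0.cnt = 28  [A.depth + 28]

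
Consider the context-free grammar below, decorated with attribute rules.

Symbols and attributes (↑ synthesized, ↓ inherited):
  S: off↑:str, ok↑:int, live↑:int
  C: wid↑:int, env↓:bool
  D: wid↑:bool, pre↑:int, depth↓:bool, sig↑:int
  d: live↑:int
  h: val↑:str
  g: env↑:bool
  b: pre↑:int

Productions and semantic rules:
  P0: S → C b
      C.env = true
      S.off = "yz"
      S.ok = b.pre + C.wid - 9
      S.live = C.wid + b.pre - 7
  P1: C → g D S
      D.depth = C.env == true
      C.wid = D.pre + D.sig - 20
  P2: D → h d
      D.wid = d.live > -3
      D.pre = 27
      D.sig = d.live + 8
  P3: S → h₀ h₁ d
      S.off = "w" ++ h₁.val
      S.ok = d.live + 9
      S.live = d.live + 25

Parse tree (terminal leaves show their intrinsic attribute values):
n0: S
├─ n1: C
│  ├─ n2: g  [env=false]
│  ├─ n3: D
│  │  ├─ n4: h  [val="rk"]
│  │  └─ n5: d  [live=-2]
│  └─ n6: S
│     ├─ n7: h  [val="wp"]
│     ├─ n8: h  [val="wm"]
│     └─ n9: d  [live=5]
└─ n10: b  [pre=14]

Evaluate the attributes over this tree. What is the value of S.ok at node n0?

1. n1.env = true  [true]
2. n2.env = false  [terminal]
3. n3.depth = true  [C.env == true]
4. n4.val = "rk"  [terminal]
5. n5.live = -2  [terminal]
6. n3.wid = true  [d.live > -3]
7. n3.pre = 27  [27]
8. n3.sig = 6  [d.live + 8]
9. n7.val = "wp"  [terminal]
10. n8.val = "wm"  [terminal]
11. n9.live = 5  [terminal]
12. n6.off = "wwm"  ["w" ++ h₁.val]
13. n6.ok = 14  [d.live + 9]
14. n6.live = 30  [d.live + 25]
15. n1.wid = 13  [D.pre + D.sig - 20]
16. n10.pre = 14  [terminal]
17. n0.off = "yz"  ["yz"]
18. n0.ok = 18  [b.pre + C.wid - 9]
19. n0.live = 20  [C.wid + b.pre - 7]

18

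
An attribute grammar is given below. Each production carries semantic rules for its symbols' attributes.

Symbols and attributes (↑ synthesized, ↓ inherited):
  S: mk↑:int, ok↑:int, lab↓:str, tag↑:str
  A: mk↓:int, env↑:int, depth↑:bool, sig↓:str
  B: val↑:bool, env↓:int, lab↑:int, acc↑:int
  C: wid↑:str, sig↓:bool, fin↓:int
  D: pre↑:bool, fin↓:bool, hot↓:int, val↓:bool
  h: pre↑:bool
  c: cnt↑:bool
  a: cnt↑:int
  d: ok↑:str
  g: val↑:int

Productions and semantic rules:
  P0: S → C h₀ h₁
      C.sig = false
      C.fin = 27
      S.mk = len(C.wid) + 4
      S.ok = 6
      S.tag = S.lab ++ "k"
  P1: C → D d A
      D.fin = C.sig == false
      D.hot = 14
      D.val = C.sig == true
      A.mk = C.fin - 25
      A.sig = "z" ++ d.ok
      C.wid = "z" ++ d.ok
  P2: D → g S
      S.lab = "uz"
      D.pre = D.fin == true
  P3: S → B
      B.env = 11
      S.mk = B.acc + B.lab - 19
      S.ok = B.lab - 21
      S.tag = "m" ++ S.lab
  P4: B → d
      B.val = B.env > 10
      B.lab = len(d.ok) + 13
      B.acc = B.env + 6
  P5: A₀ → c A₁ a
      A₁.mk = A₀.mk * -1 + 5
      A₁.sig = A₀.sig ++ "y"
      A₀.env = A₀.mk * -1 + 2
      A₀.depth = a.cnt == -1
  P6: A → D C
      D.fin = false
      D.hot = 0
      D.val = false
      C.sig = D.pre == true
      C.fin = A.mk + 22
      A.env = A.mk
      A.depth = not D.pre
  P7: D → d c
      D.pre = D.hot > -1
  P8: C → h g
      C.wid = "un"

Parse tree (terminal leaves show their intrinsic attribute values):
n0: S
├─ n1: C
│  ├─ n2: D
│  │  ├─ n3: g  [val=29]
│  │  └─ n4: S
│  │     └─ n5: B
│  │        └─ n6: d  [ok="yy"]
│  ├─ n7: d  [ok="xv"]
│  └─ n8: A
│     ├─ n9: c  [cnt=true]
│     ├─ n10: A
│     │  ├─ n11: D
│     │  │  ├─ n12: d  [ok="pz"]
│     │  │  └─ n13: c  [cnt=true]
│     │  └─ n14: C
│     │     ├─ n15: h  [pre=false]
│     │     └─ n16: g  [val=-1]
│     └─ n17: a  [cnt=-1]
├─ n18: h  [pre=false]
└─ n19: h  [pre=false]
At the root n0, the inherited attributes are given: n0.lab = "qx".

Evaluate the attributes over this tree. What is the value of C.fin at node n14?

25

1. n0.lab = "qx"  [given at root]
2. n1.sig = false  [false]
3. n1.fin = 27  [27]
4. n2.fin = true  [C.sig == false]
5. n2.hot = 14  [14]
6. n2.val = false  [C.sig == true]
7. n3.val = 29  [terminal]
8. n4.lab = "uz"  ["uz"]
9. n5.env = 11  [11]
10. n6.ok = "yy"  [terminal]
11. n5.val = true  [B.env > 10]
12. n5.lab = 15  [len(d.ok) + 13]
13. n5.acc = 17  [B.env + 6]
14. n4.mk = 13  [B.acc + B.lab - 19]
15. n4.ok = -6  [B.lab - 21]
16. n4.tag = "muz"  ["m" ++ S.lab]
17. n2.pre = true  [D.fin == true]
18. n7.ok = "xv"  [terminal]
19. n8.mk = 2  [C.fin - 25]
20. n8.sig = "zxv"  ["z" ++ d.ok]
21. n9.cnt = true  [terminal]
22. n10.mk = 3  [A₀.mk * -1 + 5]
23. n10.sig = "zxvy"  [A₀.sig ++ "y"]
24. n11.fin = false  [false]
25. n11.hot = 0  [0]
26. n11.val = false  [false]
27. n12.ok = "pz"  [terminal]
28. n13.cnt = true  [terminal]
29. n11.pre = true  [D.hot > -1]
30. n14.sig = true  [D.pre == true]
31. n14.fin = 25  [A.mk + 22]
32. n15.pre = false  [terminal]
33. n16.val = -1  [terminal]
34. n14.wid = "un"  ["un"]
35. n10.env = 3  [A.mk]
36. n10.depth = false  [not D.pre]
37. n17.cnt = -1  [terminal]
38. n8.env = 0  [A₀.mk * -1 + 2]
39. n8.depth = true  [a.cnt == -1]
40. n1.wid = "zxv"  ["z" ++ d.ok]
41. n18.pre = false  [terminal]
42. n19.pre = false  [terminal]
43. n0.mk = 7  [len(C.wid) + 4]
44. n0.ok = 6  [6]
45. n0.tag = "qxk"  [S.lab ++ "k"]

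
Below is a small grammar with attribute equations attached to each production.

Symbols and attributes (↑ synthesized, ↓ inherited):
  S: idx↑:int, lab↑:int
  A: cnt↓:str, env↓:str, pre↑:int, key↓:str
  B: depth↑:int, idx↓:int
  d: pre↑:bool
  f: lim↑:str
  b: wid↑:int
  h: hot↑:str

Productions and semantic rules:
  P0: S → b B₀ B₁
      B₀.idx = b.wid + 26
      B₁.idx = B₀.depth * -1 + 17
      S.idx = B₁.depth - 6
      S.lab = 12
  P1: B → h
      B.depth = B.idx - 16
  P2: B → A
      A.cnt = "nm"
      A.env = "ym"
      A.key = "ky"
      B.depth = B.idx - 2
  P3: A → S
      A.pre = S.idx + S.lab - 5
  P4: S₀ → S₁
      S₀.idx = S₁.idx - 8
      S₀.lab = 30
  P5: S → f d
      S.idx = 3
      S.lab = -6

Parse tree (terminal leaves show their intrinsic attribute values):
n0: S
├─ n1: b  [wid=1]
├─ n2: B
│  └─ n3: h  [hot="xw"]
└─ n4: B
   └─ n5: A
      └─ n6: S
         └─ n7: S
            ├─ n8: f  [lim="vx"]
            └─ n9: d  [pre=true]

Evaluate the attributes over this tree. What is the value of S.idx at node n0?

-2

1. n1.wid = 1  [terminal]
2. n2.idx = 27  [b.wid + 26]
3. n3.hot = "xw"  [terminal]
4. n2.depth = 11  [B.idx - 16]
5. n4.idx = 6  [B₀.depth * -1 + 17]
6. n5.cnt = "nm"  ["nm"]
7. n5.env = "ym"  ["ym"]
8. n5.key = "ky"  ["ky"]
9. n8.lim = "vx"  [terminal]
10. n9.pre = true  [terminal]
11. n7.idx = 3  [3]
12. n7.lab = -6  [-6]
13. n6.idx = -5  [S₁.idx - 8]
14. n6.lab = 30  [30]
15. n5.pre = 20  [S.idx + S.lab - 5]
16. n4.depth = 4  [B.idx - 2]
17. n0.idx = -2  [B₁.depth - 6]
18. n0.lab = 12  [12]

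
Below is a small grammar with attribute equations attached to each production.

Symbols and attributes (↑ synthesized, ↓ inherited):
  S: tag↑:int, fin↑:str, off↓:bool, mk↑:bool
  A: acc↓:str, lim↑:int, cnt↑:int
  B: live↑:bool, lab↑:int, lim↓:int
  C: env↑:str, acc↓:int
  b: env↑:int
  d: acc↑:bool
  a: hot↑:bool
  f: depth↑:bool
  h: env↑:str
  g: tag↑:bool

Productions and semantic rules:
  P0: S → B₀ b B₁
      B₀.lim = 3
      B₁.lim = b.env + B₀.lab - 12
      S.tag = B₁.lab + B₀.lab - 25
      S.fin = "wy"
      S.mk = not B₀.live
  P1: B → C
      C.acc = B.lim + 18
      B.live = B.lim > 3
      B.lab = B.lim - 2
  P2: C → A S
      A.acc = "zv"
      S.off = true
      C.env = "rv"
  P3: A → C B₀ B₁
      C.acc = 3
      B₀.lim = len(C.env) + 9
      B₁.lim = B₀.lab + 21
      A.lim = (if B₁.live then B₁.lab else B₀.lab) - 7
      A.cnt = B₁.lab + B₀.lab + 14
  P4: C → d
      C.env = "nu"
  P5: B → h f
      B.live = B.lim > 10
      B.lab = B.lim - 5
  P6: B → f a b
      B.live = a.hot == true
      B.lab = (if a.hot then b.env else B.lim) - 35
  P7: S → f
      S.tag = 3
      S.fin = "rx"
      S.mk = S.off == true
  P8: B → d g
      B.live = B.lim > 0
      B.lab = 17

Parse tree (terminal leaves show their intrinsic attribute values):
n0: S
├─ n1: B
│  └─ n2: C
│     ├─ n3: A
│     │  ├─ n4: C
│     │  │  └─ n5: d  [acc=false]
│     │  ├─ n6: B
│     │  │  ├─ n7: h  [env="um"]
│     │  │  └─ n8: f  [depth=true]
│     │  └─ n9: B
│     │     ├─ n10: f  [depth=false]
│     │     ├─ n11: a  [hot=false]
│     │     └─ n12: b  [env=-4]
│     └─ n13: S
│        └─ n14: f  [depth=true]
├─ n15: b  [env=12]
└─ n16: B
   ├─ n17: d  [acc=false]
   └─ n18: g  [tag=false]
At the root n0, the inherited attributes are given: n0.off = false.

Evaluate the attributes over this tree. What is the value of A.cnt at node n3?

1. n0.off = false  [given at root]
2. n1.lim = 3  [3]
3. n2.acc = 21  [B.lim + 18]
4. n3.acc = "zv"  ["zv"]
5. n4.acc = 3  [3]
6. n5.acc = false  [terminal]
7. n4.env = "nu"  ["nu"]
8. n6.lim = 11  [len(C.env) + 9]
9. n7.env = "um"  [terminal]
10. n8.depth = true  [terminal]
11. n6.live = true  [B.lim > 10]
12. n6.lab = 6  [B.lim - 5]
13. n9.lim = 27  [B₀.lab + 21]
14. n10.depth = false  [terminal]
15. n11.hot = false  [terminal]
16. n12.env = -4  [terminal]
17. n9.live = false  [a.hot == true]
18. n9.lab = -8  [(if a.hot then b.env else B.lim) - 35]
19. n3.lim = -1  [(if B₁.live then B₁.lab else B₀.lab) - 7]
20. n3.cnt = 12  [B₁.lab + B₀.lab + 14]
21. n13.off = true  [true]
22. n14.depth = true  [terminal]
23. n13.tag = 3  [3]
24. n13.fin = "rx"  ["rx"]
25. n13.mk = true  [S.off == true]
26. n2.env = "rv"  ["rv"]
27. n1.live = false  [B.lim > 3]
28. n1.lab = 1  [B.lim - 2]
29. n15.env = 12  [terminal]
30. n16.lim = 1  [b.env + B₀.lab - 12]
31. n17.acc = false  [terminal]
32. n18.tag = false  [terminal]
33. n16.live = true  [B.lim > 0]
34. n16.lab = 17  [17]
35. n0.tag = -7  [B₁.lab + B₀.lab - 25]
36. n0.fin = "wy"  ["wy"]
37. n0.mk = true  [not B₀.live]

12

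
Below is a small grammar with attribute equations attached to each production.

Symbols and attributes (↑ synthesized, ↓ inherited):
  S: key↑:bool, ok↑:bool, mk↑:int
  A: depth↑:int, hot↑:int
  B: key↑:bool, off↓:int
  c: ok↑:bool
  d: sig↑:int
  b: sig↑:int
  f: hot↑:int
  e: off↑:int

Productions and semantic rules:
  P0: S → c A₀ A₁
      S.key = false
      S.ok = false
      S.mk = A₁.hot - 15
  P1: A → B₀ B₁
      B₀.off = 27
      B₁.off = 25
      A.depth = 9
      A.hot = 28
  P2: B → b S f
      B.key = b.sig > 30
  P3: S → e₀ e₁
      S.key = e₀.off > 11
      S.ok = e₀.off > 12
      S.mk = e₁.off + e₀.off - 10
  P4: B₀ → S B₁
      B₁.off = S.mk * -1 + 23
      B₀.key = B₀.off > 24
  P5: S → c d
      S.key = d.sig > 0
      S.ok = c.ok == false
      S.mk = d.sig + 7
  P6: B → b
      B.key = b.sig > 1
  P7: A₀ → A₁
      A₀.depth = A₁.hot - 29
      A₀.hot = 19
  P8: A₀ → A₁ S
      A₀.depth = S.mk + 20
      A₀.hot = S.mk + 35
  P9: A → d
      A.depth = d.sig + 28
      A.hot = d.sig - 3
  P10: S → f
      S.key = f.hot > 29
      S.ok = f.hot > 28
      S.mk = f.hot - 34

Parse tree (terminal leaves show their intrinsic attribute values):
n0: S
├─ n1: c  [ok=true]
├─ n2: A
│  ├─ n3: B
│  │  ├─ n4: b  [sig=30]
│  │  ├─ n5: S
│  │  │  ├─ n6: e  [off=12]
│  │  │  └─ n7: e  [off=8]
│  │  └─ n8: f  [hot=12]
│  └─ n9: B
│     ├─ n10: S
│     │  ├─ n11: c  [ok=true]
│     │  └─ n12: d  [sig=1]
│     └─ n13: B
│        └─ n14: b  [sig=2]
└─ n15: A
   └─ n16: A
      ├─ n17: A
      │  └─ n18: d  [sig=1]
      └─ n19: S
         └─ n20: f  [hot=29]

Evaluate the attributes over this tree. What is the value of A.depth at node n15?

1

1. n1.ok = true  [terminal]
2. n3.off = 27  [27]
3. n4.sig = 30  [terminal]
4. n6.off = 12  [terminal]
5. n7.off = 8  [terminal]
6. n5.key = true  [e₀.off > 11]
7. n5.ok = false  [e₀.off > 12]
8. n5.mk = 10  [e₁.off + e₀.off - 10]
9. n8.hot = 12  [terminal]
10. n3.key = false  [b.sig > 30]
11. n9.off = 25  [25]
12. n11.ok = true  [terminal]
13. n12.sig = 1  [terminal]
14. n10.key = true  [d.sig > 0]
15. n10.ok = false  [c.ok == false]
16. n10.mk = 8  [d.sig + 7]
17. n13.off = 15  [S.mk * -1 + 23]
18. n14.sig = 2  [terminal]
19. n13.key = true  [b.sig > 1]
20. n9.key = true  [B₀.off > 24]
21. n2.depth = 9  [9]
22. n2.hot = 28  [28]
23. n18.sig = 1  [terminal]
24. n17.depth = 29  [d.sig + 28]
25. n17.hot = -2  [d.sig - 3]
26. n20.hot = 29  [terminal]
27. n19.key = false  [f.hot > 29]
28. n19.ok = true  [f.hot > 28]
29. n19.mk = -5  [f.hot - 34]
30. n16.depth = 15  [S.mk + 20]
31. n16.hot = 30  [S.mk + 35]
32. n15.depth = 1  [A₁.hot - 29]
33. n15.hot = 19  [19]
34. n0.key = false  [false]
35. n0.ok = false  [false]
36. n0.mk = 4  [A₁.hot - 15]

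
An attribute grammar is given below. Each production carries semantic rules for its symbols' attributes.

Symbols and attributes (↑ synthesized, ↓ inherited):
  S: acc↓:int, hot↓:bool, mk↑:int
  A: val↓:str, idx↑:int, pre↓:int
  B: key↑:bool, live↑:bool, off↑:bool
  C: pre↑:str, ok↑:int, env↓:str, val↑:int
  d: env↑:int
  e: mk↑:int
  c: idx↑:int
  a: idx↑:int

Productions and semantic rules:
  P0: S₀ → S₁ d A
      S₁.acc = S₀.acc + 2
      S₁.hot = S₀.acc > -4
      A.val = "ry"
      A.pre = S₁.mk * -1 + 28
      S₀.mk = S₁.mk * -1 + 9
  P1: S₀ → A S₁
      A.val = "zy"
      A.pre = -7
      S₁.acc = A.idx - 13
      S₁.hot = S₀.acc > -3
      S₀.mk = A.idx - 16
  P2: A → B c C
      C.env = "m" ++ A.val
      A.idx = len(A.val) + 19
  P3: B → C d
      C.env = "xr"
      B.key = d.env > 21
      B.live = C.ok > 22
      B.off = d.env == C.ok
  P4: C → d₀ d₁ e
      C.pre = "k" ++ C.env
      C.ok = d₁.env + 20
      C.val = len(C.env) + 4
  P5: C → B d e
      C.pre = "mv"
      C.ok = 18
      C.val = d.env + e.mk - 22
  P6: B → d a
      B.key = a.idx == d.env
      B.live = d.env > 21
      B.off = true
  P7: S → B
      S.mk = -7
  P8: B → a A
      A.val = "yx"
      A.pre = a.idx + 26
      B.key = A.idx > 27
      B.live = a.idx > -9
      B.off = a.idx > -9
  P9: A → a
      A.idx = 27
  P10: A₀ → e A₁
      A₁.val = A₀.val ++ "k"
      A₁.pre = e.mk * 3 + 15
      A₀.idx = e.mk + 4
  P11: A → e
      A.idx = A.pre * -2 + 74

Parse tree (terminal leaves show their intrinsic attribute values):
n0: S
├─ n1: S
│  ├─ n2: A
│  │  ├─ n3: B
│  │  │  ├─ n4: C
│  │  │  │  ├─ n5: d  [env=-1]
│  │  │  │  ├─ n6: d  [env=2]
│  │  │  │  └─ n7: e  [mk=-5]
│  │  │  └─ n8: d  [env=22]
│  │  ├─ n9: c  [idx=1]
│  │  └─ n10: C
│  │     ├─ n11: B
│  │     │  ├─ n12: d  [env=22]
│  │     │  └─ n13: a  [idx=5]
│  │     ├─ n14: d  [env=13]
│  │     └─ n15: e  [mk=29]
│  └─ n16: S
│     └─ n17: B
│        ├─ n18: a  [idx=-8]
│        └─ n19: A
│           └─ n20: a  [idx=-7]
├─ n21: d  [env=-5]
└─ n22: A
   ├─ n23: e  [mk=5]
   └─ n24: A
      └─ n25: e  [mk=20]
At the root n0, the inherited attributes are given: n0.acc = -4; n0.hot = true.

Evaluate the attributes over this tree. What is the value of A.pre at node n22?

1. n0.acc = -4  [given at root]
2. n0.hot = true  [given at root]
3. n1.acc = -2  [S₀.acc + 2]
4. n1.hot = false  [S₀.acc > -4]
5. n2.val = "zy"  ["zy"]
6. n2.pre = -7  [-7]
7. n4.env = "xr"  ["xr"]
8. n5.env = -1  [terminal]
9. n6.env = 2  [terminal]
10. n7.mk = -5  [terminal]
11. n4.pre = "kxr"  ["k" ++ C.env]
12. n4.ok = 22  [d₁.env + 20]
13. n4.val = 6  [len(C.env) + 4]
14. n8.env = 22  [terminal]
15. n3.key = true  [d.env > 21]
16. n3.live = false  [C.ok > 22]
17. n3.off = true  [d.env == C.ok]
18. n9.idx = 1  [terminal]
19. n10.env = "mzy"  ["m" ++ A.val]
20. n12.env = 22  [terminal]
21. n13.idx = 5  [terminal]
22. n11.key = false  [a.idx == d.env]
23. n11.live = true  [d.env > 21]
24. n11.off = true  [true]
25. n14.env = 13  [terminal]
26. n15.mk = 29  [terminal]
27. n10.pre = "mv"  ["mv"]
28. n10.ok = 18  [18]
29. n10.val = 20  [d.env + e.mk - 22]
30. n2.idx = 21  [len(A.val) + 19]
31. n16.acc = 8  [A.idx - 13]
32. n16.hot = true  [S₀.acc > -3]
33. n18.idx = -8  [terminal]
34. n19.val = "yx"  ["yx"]
35. n19.pre = 18  [a.idx + 26]
36. n20.idx = -7  [terminal]
37. n19.idx = 27  [27]
38. n17.key = false  [A.idx > 27]
39. n17.live = true  [a.idx > -9]
40. n17.off = true  [a.idx > -9]
41. n16.mk = -7  [-7]
42. n1.mk = 5  [A.idx - 16]
43. n21.env = -5  [terminal]
44. n22.val = "ry"  ["ry"]
45. n22.pre = 23  [S₁.mk * -1 + 28]
46. n23.mk = 5  [terminal]
47. n24.val = "ryk"  [A₀.val ++ "k"]
48. n24.pre = 30  [e.mk * 3 + 15]
49. n25.mk = 20  [terminal]
50. n24.idx = 14  [A.pre * -2 + 74]
51. n22.idx = 9  [e.mk + 4]
52. n0.mk = 4  [S₁.mk * -1 + 9]

23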